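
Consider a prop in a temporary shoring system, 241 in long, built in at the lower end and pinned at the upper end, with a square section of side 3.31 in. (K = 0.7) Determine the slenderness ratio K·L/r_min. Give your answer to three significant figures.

λ ≈ 177

I = a⁴/12 = 3.31⁴/12 = 10.00 in⁴
A = 10.96 in²;  r_min = √(I/A) = √(10.00/10.96) = 0.9555 in
L_e = K·L = 0.7 × 241 = 168.7 in
λ = L_e / r_min = 168.70 / 0.9555 = 177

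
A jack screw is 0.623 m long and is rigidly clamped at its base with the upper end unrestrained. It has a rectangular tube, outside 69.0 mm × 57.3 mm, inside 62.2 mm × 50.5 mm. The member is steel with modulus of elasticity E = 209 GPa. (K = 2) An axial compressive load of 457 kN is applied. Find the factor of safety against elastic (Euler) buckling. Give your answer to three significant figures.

n ≈ 1.20

Weak-axis I_min = (h_o·b_o³ − h_i·b_i³)/12 with b_o = 57.3, b_i = 50.50 mm (shorter outer/inner sides).
I_min = (69.0×57.3³ − 62.20×50.50³)/12 = 4.142×10^5 mm⁴
I = 4.142×10^5 mm⁴ = 4.142×10^-7 m⁴
Effective length L_e = K·L = 2 × 0.623 = 1.246 m
P_cr = π²EI / L_e² = π² × 209×10⁹ × 4.142×10^-7 / 1.246² = 5.503×10^5 N
Factor of safety n = P_cr / P = 550.34 / 457 = 1.20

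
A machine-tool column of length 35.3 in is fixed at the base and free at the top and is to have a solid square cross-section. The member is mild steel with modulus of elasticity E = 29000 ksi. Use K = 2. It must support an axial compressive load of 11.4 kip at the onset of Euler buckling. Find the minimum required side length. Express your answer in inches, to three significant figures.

L_e = K·L = 2 × 35.3 = 70.60 in
Required I = P_cr·L_e²/(π²E) = 1.140×10^4 × 70.60² / (π² × 2.90×10^7) = 0.1985 in⁴
Solid square: I = a⁴/12  ⇒  a = (12I)^(1/4) = (12×0.1985)^(1/4) = 1.24 in

a ≈ 1.24 in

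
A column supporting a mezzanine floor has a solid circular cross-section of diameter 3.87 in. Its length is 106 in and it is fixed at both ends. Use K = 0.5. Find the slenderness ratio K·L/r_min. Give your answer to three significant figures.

For a solid circle r = d/4 = 3.87/4 = 0.9675 in
L_e = K·L = 0.5 × 106 = 53.00 in
λ = L_e / r_min = 53.000 / 0.9675 = 54.8

λ ≈ 54.8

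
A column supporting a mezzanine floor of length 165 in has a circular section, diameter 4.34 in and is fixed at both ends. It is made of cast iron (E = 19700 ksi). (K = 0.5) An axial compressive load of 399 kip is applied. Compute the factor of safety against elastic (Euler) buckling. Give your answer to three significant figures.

n ≈ 1.25

I = πd⁴/64 = π×4.34⁴/64 = 17.42 in⁴
Effective length L_e = K·L = 0.5 × 165 = 82.50 in
P_cr = π²EI / L_e² = π² × 19700×10³ × 17.42 / 82.50² = 4.975×10^5 lb
Factor of safety n = P_cr / P = 497.49 / 399 = 1.25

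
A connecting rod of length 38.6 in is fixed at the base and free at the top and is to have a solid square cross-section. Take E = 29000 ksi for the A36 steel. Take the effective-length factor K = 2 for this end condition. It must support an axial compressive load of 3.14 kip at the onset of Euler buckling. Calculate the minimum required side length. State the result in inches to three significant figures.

L_e = K·L = 2 × 38.6 = 77.20 in
Required I = P_cr·L_e²/(π²E) = 3.140×10^3 × 77.20² / (π² × 2.90×10^7) = 6.538×10^-2 in⁴
Solid square: I = a⁴/12  ⇒  a = (12I)^(1/4) = (12×6.538×10^-2)^(1/4) = 0.941 in

a ≈ 0.941 in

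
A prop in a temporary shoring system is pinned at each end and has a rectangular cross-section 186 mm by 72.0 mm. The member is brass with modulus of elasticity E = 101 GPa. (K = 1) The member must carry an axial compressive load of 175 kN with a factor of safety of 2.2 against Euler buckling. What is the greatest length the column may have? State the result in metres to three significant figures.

Buckling occurs about the weak axis: I_min = h·b³/12 with b = 72.0 mm (the shorter side).
I_min = 186×72.0³/12 = 5.785×10^6 mm⁴
I = 5.785×10^-6 m⁴
Required critical load P_cr = n·P = 2.2 × 175 = 385.0 kN = 3.850×10^5 N
From P_cr = π²EI/(K·L)²:  L = (1/K)·√(π²EI/P_cr) = (1/1)·√(π²×1.01×10^11×5.785×10^-6/3.850×10^5)
L = 3.87 m

L_max ≈ 3.87 m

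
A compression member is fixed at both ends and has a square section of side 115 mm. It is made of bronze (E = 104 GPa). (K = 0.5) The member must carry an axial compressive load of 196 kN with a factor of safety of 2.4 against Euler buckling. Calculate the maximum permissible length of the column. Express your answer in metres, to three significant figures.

L_max ≈ 11.3 m

I = a⁴/12 = 115⁴/12 = 1.458×10^7 mm⁴
I = 1.458×10^-5 m⁴
Required critical load P_cr = n·P = 2.4 × 196 = 470.4 kN = 4.704×10^5 N
From P_cr = π²EI/(K·L)²:  L = (1/K)·√(π²EI/P_cr) = (1/0.5)·√(π²×1.04×10^11×1.458×10^-5/4.704×10^5)
L = 11.3 m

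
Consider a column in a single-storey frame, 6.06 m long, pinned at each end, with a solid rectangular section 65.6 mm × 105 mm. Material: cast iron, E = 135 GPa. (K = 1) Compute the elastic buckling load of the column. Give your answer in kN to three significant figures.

Buckling occurs about the weak axis: I_min = h·b³/12 with b = 65.6 mm (the shorter side).
I_min = 105×65.6³/12 = 2.470×10^6 mm⁴
I = 2.470×10^6 mm⁴ = 2.470×10^-6 m⁴
Effective length L_e = K·L = 1 × 6.06 = 6.060 m
P_cr = π²EI / L_e² = π² × 135×10⁹ × 2.470×10^-6 / 6.060² = 8.962×10^4 N

P_cr ≈ 89.6 kN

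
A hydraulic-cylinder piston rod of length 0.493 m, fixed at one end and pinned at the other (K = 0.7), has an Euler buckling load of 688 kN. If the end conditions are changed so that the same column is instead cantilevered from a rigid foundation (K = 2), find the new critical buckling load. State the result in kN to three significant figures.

P_cr ≈ 84.3 kN

P_cr ∝ 1/K², so P_cr,new = P_cr,old × (K_old/K_new)² = 688 × (0.7/2)²
= 688 × 0.1225 = 84.3 kN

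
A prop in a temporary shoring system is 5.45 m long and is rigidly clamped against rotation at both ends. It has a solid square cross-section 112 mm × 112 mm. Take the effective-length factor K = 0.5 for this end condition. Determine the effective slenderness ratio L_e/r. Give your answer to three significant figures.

I = a⁴/12 = 112⁴/12 = 1.311×10^7 mm⁴
A = 1.254×10^4 mm²;  r_min = √(I/A) = √(1.311×10^7/1.254×10^4) = 32.33 mm
L_e = K·L = 0.5 × 5.45 m = 2.725 m = 2725.0 mm
λ = L_e / r_min = 2725.0 / 32.33 = 84.3

λ ≈ 84.3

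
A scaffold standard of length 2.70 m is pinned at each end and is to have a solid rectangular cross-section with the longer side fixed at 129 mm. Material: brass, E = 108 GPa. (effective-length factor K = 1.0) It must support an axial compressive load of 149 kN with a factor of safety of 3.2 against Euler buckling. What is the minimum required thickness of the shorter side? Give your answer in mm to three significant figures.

b ≈ 67.2 mm

Required P_cr = n·P = 3.2 × 149 = 476.8 kN
L_e = K·L = 1 × 2.70 = 2.700 m
Required I = P_cr·L_e²/(π²E) = 4.768×10^5 × 2.700² / (π² × 1.08×10^11) = 3.261×10^-6 m⁴
I_req = 3.261×10^6 mm⁴
Rectangle, weak axis: I_min = h·b³/12 with h = 129 mm fixed  ⇒  b = (12I/h)^(1/3) = 67.2 mm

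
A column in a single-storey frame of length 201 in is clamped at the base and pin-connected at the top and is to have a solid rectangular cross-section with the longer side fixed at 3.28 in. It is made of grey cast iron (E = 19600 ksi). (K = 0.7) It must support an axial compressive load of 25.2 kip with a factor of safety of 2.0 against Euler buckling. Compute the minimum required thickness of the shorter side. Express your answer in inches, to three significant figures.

Required P_cr = n·P = 2.0 × 25.2 = 50.40 kip
L_e = K·L = 0.7 × 201 = 140.7 in
Required I = P_cr·L_e²/(π²E) = 5.040×10^4 × 140.7² / (π² × 1.96×10^7) = 5.158 in⁴
Rectangle, weak axis: I_min = h·b³/12 with h = 3.28 in fixed  ⇒  b = (12I/h)^(1/3) = 2.66 in

b ≈ 2.66 in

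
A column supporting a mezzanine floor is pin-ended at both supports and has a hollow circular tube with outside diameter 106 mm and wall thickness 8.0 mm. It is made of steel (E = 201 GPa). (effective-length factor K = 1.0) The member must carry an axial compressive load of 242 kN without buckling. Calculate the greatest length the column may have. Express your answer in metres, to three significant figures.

L_max ≈ 4.94 m

Inner diameter d_i = 106 − 2×8.0 = 90.00 mm
I = π(d_o⁴ − d_i⁴)/64 = π(106⁴ − 90.00⁴)/64 = 2.977×10^6 mm⁴
I = 2.977×10^-6 m⁴
At the buckling limit P_cr = P = 2.420×10^5 N
From P_cr = π²EI/(K·L)²:  L = (1/K)·√(π²EI/P_cr) = (1/1)·√(π²×2.01×10^11×2.977×10^-6/2.420×10^5)
L = 4.94 m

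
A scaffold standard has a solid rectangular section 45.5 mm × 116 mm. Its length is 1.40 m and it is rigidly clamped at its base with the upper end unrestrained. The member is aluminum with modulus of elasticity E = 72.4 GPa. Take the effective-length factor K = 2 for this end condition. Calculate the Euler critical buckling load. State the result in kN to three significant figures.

P_cr ≈ 83.0 kN

Buckling occurs about the weak axis: I_min = h·b³/12 with b = 45.5 mm (the shorter side).
I_min = 116×45.5³/12 = 9.106×10^5 mm⁴
I = 9.106×10^5 mm⁴ = 9.106×10^-7 m⁴
Effective length L_e = K·L = 2 × 1.40 = 2.800 m
P_cr = π²EI / L_e² = π² × 72.4×10⁹ × 9.106×10^-7 / 2.800² = 8.299×10^4 N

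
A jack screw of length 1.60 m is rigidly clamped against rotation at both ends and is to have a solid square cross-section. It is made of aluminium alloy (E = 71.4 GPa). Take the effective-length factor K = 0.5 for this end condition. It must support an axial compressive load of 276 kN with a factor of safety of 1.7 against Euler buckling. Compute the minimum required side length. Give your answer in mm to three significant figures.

Required P_cr = n·P = 1.7 × 276 = 469.2 kN
L_e = K·L = 0.5 × 1.60 = 0.8000 m
Required I = P_cr·L_e²/(π²E) = 4.692×10^5 × 0.8000² / (π² × 7.14×10^10) = 4.261×10^-7 m⁴
I_req = 4.261×10^5 mm⁴
Solid square: I = a⁴/12  ⇒  a = (12I)^(1/4) = (12×4.261×10^5)^(1/4) = 47.6 mm

a ≈ 47.6 mm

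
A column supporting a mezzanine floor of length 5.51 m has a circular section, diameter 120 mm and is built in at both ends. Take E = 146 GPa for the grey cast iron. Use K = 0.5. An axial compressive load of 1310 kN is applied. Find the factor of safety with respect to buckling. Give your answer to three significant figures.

n ≈ 1.48

I = πd⁴/64 = π×120⁴/64 = 1.018×10^7 mm⁴
I = 1.018×10^7 mm⁴ = 1.018×10^-5 m⁴
Effective length L_e = K·L = 0.5 × 5.51 = 2.755 m
P_cr = π²EI / L_e² = π² × 146×10⁹ × 1.018×10^-5 / 2.755² = 1.932×10^6 N
Factor of safety n = P_cr / P = 1932.4 / 1310 = 1.48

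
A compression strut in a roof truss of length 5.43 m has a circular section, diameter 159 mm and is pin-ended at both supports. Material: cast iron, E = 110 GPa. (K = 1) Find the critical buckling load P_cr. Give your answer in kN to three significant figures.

P_cr ≈ 1160 kN

I = πd⁴/64 = π×159⁴/64 = 3.137×10^7 mm⁴
I = 3.137×10^7 mm⁴ = 3.137×10^-5 m⁴
Effective length L_e = K·L = 1 × 5.43 = 5.430 m
P_cr = π²EI / L_e² = π² × 110×10⁹ × 3.137×10^-5 / 5.430² = 1.155×10^6 N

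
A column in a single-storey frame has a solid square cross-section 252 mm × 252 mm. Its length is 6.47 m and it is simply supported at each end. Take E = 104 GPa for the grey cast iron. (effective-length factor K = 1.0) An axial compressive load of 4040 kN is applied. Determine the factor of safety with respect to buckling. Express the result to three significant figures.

n ≈ 2.04

I = a⁴/12 = 252⁴/12 = 3.361×10^8 mm⁴
I = 3.361×10^8 mm⁴ = 3.361×10^-4 m⁴
Effective length L_e = K·L = 1 × 6.47 = 6.470 m
P_cr = π²EI / L_e² = π² × 104×10⁹ × 3.361×10^-4 / 6.470² = 8.240×10^6 N
Factor of safety n = P_cr / P = 8240.3 / 4040 = 2.04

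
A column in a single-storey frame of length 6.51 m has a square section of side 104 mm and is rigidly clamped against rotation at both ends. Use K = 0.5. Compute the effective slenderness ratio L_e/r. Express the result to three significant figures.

λ ≈ 108

I = a⁴/12 = 104⁴/12 = 9.749×10^6 mm⁴
A = 1.082×10^4 mm²;  r_min = √(I/A) = √(9.749×10^6/1.082×10^4) = 30.02 mm
L_e = K·L = 0.5 × 6.51 m = 3.255 m = 3255.0 mm
λ = L_e / r_min = 3255.0 / 30.02 = 108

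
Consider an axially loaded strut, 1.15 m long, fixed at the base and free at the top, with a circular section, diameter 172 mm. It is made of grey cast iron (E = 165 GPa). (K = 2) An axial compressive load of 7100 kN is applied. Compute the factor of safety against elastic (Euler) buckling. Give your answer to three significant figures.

n ≈ 1.86

I = πd⁴/64 = π×172⁴/64 = 4.296×10^7 mm⁴
I = 4.296×10^7 mm⁴ = 4.296×10^-5 m⁴
Effective length L_e = K·L = 2 × 1.15 = 2.300 m
P_cr = π²EI / L_e² = π² × 165×10⁹ × 4.296×10^-5 / 2.300² = 1.323×10^7 N
Factor of safety n = P_cr / P = 13225 / 7100 = 1.86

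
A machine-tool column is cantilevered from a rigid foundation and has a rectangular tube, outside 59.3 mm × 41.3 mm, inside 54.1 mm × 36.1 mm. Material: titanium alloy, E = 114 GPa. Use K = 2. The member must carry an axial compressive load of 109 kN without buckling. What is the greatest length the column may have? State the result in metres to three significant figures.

Weak-axis I_min = (h_o·b_o³ − h_i·b_i³)/12 with b_o = 41.3, b_i = 36.10 mm (shorter outer/inner sides).
I_min = (59.3×41.3³ − 54.10×36.10³)/12 = 1.360×10^5 mm⁴
I = 1.360×10^-7 m⁴
At the buckling limit P_cr = P = 1.090×10^5 N
From P_cr = π²EI/(K·L)²:  L = (1/K)·√(π²EI/P_cr) = (1/2)·√(π²×1.14×10^11×1.360×10^-7/1.090×10^5)
L = 0.592 m

L_max ≈ 0.592 m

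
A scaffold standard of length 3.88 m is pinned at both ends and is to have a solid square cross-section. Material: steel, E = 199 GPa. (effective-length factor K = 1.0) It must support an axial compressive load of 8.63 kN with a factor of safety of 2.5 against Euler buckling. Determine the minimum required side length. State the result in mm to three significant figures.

Required P_cr = n·P = 2.5 × 8.63 = 21.58 kN
L_e = K·L = 1 × 3.88 = 3.880 m
Required I = P_cr·L_e²/(π²E) = 2.158×10^4 × 3.880² / (π² × 1.99×10^11) = 1.654×10^-7 m⁴
I_req = 1.654×10^5 mm⁴
Solid square: I = a⁴/12  ⇒  a = (12I)^(1/4) = (12×1.654×10^5)^(1/4) = 37.5 mm

a ≈ 37.5 mm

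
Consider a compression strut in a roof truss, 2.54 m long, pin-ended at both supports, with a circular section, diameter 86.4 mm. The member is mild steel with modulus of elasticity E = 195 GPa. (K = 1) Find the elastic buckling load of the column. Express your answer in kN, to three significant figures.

I = πd⁴/64 = π×86.4⁴/64 = 2.735×10^6 mm⁴
I = 2.735×10^6 mm⁴ = 2.735×10^-6 m⁴
Effective length L_e = K·L = 1 × 2.54 = 2.540 m
P_cr = π²EI / L_e² = π² × 195×10⁹ × 2.735×10^-6 / 2.540² = 8.160×10^5 N

P_cr ≈ 816 kN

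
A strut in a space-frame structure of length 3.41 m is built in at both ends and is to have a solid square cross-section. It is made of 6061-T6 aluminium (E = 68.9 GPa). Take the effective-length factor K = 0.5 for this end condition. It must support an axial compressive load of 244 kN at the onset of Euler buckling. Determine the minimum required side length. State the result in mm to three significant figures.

L_e = K·L = 0.5 × 3.41 = 1.705 m
Required I = P_cr·L_e²/(π²E) = 2.440×10^5 × 1.705² / (π² × 6.89×10^10) = 1.043×10^-6 m⁴
I_req = 1.043×10^6 mm⁴
Solid square: I = a⁴/12  ⇒  a = (12I)^(1/4) = (12×1.043×10^6)^(1/4) = 59.5 mm

a ≈ 59.5 mm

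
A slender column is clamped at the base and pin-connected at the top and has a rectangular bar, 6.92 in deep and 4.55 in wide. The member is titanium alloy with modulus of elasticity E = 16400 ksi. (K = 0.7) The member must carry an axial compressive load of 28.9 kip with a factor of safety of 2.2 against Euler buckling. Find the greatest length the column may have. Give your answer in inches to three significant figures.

Buckling occurs about the weak axis: I_min = h·b³/12 with b = 4.55 in (the shorter side).
I_min = 6.92×4.55³/12 = 54.32 in⁴
Required critical load P_cr = n·P = 2.2 × 28.9 = 63.58 kip = 6.358×10^4 lb
From P_cr = π²EI/(K·L)²:  L = (1/K)·√(π²EI/P_cr) = (1/0.7)·√(π²×1.64×10^7×54.32/6.358×10^4)
L = 531 in

L_max ≈ 531 in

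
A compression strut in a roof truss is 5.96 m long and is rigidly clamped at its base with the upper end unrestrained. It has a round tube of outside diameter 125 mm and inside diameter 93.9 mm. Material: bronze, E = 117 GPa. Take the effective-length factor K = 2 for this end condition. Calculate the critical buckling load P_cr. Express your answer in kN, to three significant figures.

P_cr ≈ 66.4 kN

d_o = 125 mm, d_i = 93.9 mm
I = π(d_o⁴ − d_i⁴)/64 = π(125⁴ − 93.90⁴)/64 = 8.168×10^6 mm⁴
I = 8.168×10^6 mm⁴ = 8.168×10^-6 m⁴
Effective length L_e = K·L = 2 × 5.96 = 11.92 m
P_cr = π²EI / L_e² = π² × 117×10⁹ × 8.168×10^-6 / 11.92² = 6.638×10^4 N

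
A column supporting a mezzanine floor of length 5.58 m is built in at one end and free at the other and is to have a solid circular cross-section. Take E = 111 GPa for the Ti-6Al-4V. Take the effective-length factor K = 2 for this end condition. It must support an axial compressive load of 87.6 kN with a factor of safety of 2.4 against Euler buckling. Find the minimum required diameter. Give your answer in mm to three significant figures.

d ≈ 149 mm

Required P_cr = n·P = 2.4 × 87.6 = 210.2 kN
L_e = K·L = 2 × 5.58 = 11.16 m
Required I = P_cr·L_e²/(π²E) = 2.102×10^5 × 11.16² / (π² × 1.11×10^11) = 2.390×10^-5 m⁴
I_req = 2.390×10^7 mm⁴
Solid circle: I = πd⁴/64  ⇒  d = (64I/π)^(1/4) = (64×2.390×10^7/π)^(1/4) = 149 mm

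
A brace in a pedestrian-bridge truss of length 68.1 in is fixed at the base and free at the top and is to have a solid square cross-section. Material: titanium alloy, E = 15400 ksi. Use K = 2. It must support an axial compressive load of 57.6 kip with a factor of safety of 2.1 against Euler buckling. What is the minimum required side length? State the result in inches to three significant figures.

Required P_cr = n·P = 2.1 × 57.6 = 121.0 kip
L_e = K·L = 2 × 68.1 = 136.2 in
Required I = P_cr·L_e²/(π²E) = 1.210×10^5 × 136.2² / (π² × 1.54×10^7) = 14.76 in⁴
Solid square: I = a⁴/12  ⇒  a = (12I)^(1/4) = (12×14.76)^(1/4) = 3.65 in

a ≈ 3.65 in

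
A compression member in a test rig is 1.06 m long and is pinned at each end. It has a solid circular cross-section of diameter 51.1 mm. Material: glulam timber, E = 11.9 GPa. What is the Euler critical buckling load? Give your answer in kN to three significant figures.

P_cr ≈ 35.0 kN

I = πd⁴/64 = π×51.1⁴/64 = 3.347×10^5 mm⁴
I = 3.347×10^5 mm⁴ = 3.347×10^-7 m⁴
Effective length L_e = K·L = 1 × 1.06 = 1.060 m
P_cr = π²EI / L_e² = π² × 11.9×10⁹ × 3.347×10^-7 / 1.060² = 3.499×10^4 N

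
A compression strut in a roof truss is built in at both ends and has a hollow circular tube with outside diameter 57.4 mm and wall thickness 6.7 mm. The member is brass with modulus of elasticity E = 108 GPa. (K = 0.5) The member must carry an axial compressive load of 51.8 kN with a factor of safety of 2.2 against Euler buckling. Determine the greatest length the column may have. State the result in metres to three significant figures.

Inner diameter d_i = 57.4 − 2×6.7 = 44.00 mm
I = π(d_o⁴ − d_i⁴)/64 = π(57.4⁴ − 44.00⁴)/64 = 3.489×10^5 mm⁴
I = 3.489×10^-7 m⁴
Required critical load P_cr = n·P = 2.2 × 51.8 = 114.0 kN = 1.140×10^5 N
From P_cr = π²EI/(K·L)²:  L = (1/K)·√(π²EI/P_cr) = (1/0.5)·√(π²×1.08×10^11×3.489×10^-7/1.140×10^5)
L = 3.61 m

L_max ≈ 3.61 m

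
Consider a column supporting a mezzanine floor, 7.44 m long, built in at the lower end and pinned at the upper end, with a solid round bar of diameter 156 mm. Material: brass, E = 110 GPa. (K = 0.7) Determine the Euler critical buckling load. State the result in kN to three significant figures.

P_cr ≈ 1160 kN

I = πd⁴/64 = π×156⁴/64 = 2.907×10^7 mm⁴
I = 2.907×10^7 mm⁴ = 2.907×10^-5 m⁴
Effective length L_e = K·L = 0.7 × 7.44 = 5.208 m
P_cr = π²EI / L_e² = π² × 110×10⁹ × 2.907×10^-5 / 5.208² = 1.164×10^6 N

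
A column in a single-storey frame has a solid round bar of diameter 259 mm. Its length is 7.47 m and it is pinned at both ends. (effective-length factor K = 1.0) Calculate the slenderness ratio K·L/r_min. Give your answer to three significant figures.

For a solid circle r = d/4 = 259/4 = 64.75 mm
L_e = K·L = 1 × 7.47 m = 7.470 m = 7470.0 mm
λ = L_e / r_min = 7470.0 / 64.75 = 115

λ ≈ 115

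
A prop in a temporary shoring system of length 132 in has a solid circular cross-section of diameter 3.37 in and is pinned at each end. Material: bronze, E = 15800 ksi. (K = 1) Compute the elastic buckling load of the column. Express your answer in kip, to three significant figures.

I = πd⁴/64 = π×3.37⁴/64 = 6.331 in⁴
Effective length L_e = K·L = 1 × 132 = 132.0 in
P_cr = π²EI / L_e² = π² × 15800×10³ × 6.331 / 132.0² = 5.666×10^4 lb

P_cr ≈ 56.7 kip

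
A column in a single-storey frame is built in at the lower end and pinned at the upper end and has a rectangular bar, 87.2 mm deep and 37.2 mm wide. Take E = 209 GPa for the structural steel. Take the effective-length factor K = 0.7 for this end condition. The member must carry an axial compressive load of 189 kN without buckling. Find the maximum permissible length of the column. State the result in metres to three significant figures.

L_max ≈ 2.89 m

Buckling occurs about the weak axis: I_min = h·b³/12 with b = 37.2 mm (the shorter side).
I_min = 87.2×37.2³/12 = 3.741×10^5 mm⁴
I = 3.741×10^-7 m⁴
At the buckling limit P_cr = P = 1.890×10^5 N
From P_cr = π²EI/(K·L)²:  L = (1/K)·√(π²EI/P_cr) = (1/0.7)·√(π²×2.09×10^11×3.741×10^-7/1.890×10^5)
L = 2.89 m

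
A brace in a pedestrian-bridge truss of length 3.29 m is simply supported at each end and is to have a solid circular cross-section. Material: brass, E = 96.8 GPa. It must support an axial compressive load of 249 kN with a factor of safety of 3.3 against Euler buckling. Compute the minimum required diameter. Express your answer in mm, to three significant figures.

Required P_cr = n·P = 3.3 × 249 = 821.7 kN
L_e = K·L = 1 × 3.29 = 3.290 m
Required I = P_cr·L_e²/(π²E) = 8.217×10^5 × 3.290² / (π² × 9.68×10^10) = 9.310×10^-6 m⁴
I_req = 9.310×10^6 mm⁴
Solid circle: I = πd⁴/64  ⇒  d = (64I/π)^(1/4) = (64×9.310×10^6/π)^(1/4) = 117 mm

d ≈ 117 mm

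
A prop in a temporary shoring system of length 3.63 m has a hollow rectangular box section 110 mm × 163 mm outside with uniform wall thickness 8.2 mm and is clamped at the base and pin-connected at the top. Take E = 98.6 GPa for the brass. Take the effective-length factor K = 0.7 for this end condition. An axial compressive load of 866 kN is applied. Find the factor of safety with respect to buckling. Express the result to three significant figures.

Inner dimensions: h_i = 163 − 2×8.2 = 146.6 mm, b_i = 110 − 2×8.2 = 93.60 mm
Weak-axis I_min = (h_o·b_o³ − h_i·b_i³)/12 with b_o = 110, b_i = 93.60 mm (shorter outer/inner sides).
I_min = (163×110³ − 146.6×93.60³)/12 = 8.061×10^6 mm⁴
I = 8.061×10^6 mm⁴ = 8.061×10^-6 m⁴
Effective length L_e = K·L = 0.7 × 3.63 = 2.541 m
P_cr = π²EI / L_e² = π² × 98.6×10⁹ × 8.061×10^-6 / 2.541² = 1.215×10^6 N
Factor of safety n = P_cr / P = 1215.0 / 866 = 1.40

n ≈ 1.40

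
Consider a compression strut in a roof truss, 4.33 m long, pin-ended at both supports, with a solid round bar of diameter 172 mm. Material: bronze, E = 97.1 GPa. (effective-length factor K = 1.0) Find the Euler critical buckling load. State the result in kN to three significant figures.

P_cr ≈ 2200 kN

I = πd⁴/64 = π×172⁴/64 = 4.296×10^7 mm⁴
I = 4.296×10^7 mm⁴ = 4.296×10^-5 m⁴
Effective length L_e = K·L = 1 × 4.33 = 4.330 m
P_cr = π²EI / L_e² = π² × 97.1×10⁹ × 4.296×10^-5 / 4.330² = 2.196×10^6 N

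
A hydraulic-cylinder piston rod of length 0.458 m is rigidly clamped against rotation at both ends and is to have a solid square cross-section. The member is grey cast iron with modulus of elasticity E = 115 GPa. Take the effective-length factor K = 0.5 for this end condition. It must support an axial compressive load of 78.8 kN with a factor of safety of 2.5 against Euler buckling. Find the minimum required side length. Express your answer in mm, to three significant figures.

a ≈ 18.2 mm

Required P_cr = n·P = 2.5 × 78.8 = 197.0 kN
L_e = K·L = 0.5 × 0.458 = 0.2290 m
Required I = P_cr·L_e²/(π²E) = 1.970×10^5 × 0.2290² / (π² × 1.15×10^11) = 9.102×10^-9 m⁴
I_req = 9.102×10^3 mm⁴
Solid square: I = a⁴/12  ⇒  a = (12I)^(1/4) = (12×9.102×10^3)^(1/4) = 18.2 mm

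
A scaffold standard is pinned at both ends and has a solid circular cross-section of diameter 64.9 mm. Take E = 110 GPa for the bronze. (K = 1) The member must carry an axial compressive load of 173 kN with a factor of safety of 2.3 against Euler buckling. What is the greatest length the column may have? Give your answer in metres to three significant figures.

L_max ≈ 1.54 m

I = πd⁴/64 = π×64.9⁴/64 = 8.709×10^5 mm⁴
I = 8.709×10^-7 m⁴
Required critical load P_cr = n·P = 2.3 × 173 = 397.9 kN = 3.979×10^5 N
From P_cr = π²EI/(K·L)²:  L = (1/K)·√(π²EI/P_cr) = (1/1)·√(π²×1.10×10^11×8.709×10^-7/3.979×10^5)
L = 1.54 m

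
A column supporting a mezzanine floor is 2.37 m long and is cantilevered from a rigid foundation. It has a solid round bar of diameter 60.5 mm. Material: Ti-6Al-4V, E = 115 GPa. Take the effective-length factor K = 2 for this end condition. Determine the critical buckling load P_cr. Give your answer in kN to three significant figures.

I = πd⁴/64 = π×60.5⁴/64 = 6.576×10^5 mm⁴
I = 6.576×10^5 mm⁴ = 6.576×10^-7 m⁴
Effective length L_e = K·L = 2 × 2.37 = 4.740 m
P_cr = π²EI / L_e² = π² × 115×10⁹ × 6.576×10^-7 / 4.740² = 3.322×10^4 N

P_cr ≈ 33.2 kN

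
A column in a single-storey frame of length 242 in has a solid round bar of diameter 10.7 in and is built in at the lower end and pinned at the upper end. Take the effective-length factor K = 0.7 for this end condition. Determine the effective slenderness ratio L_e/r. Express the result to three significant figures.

λ ≈ 63.3

I = πd⁴/64 = π×10.7⁴/64 = 643.4 in⁴
A = 89.92 in²;  r_min = √(I/A) = √(643.4/89.92) = 2.675 in
L_e = K·L = 0.7 × 242 = 169.4 in
λ = L_e / r_min = 169.40 / 2.675 = 63.3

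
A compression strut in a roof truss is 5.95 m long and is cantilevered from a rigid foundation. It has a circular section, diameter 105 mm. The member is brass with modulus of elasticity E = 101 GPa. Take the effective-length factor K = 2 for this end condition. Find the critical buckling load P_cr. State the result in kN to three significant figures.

P_cr ≈ 42.0 kN

I = πd⁴/64 = π×105⁴/64 = 5.967×10^6 mm⁴
I = 5.967×10^6 mm⁴ = 5.967×10^-6 m⁴
Effective length L_e = K·L = 2 × 5.95 = 11.90 m
P_cr = π²EI / L_e² = π² × 101×10⁹ × 5.967×10^-6 / 11.90² = 4.200×10^4 N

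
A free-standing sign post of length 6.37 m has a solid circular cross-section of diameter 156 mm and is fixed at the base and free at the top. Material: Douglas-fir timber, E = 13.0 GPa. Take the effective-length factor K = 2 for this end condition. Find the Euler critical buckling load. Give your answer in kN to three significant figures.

P_cr ≈ 23.0 kN

I = πd⁴/64 = π×156⁴/64 = 2.907×10^7 mm⁴
I = 2.907×10^7 mm⁴ = 2.907×10^-5 m⁴
Effective length L_e = K·L = 2 × 6.37 = 12.74 m
P_cr = π²EI / L_e² = π² × 13.0×10⁹ × 2.907×10^-5 / 12.74² = 2.298×10^4 N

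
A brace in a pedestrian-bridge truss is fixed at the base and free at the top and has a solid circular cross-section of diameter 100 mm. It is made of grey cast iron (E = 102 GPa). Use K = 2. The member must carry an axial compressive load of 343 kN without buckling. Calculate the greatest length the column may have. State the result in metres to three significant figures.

L_max ≈ 1.90 m

I = πd⁴/64 = π×100⁴/64 = 4.909×10^6 mm⁴
I = 4.909×10^-6 m⁴
At the buckling limit P_cr = P = 3.430×10^5 N
From P_cr = π²EI/(K·L)²:  L = (1/K)·√(π²EI/P_cr) = (1/2)·√(π²×1.02×10^11×4.909×10^-6/3.430×10^5)
L = 1.90 m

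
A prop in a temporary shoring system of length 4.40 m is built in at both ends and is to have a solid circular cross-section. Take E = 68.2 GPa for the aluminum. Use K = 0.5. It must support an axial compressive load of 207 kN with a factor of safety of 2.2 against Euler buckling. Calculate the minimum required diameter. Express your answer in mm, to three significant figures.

Required P_cr = n·P = 2.2 × 207 = 455.4 kN
L_e = K·L = 0.5 × 4.40 = 2.200 m
Required I = P_cr·L_e²/(π²E) = 4.554×10^5 × 2.200² / (π² × 6.82×10^10) = 3.275×10^-6 m⁴
I_req = 3.275×10^6 mm⁴
Solid circle: I = πd⁴/64  ⇒  d = (64I/π)^(1/4) = (64×3.275×10^6/π)^(1/4) = 90.4 mm

d ≈ 90.4 mm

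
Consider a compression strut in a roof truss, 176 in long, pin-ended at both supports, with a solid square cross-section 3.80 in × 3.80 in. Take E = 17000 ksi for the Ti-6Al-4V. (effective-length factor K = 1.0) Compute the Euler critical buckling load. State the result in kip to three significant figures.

P_cr ≈ 94.1 kip

I = a⁴/12 = 3.80⁴/12 = 17.38 in⁴
Effective length L_e = K·L = 1 × 176 = 176.0 in
P_cr = π²EI / L_e² = π² × 17000×10³ × 17.38 / 176.0² = 9.412×10^4 lb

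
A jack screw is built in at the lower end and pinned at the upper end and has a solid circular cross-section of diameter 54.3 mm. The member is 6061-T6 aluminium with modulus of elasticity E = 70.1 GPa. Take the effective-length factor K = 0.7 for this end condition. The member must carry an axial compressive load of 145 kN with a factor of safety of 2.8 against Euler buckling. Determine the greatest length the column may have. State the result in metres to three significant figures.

L_max ≈ 1.22 m

I = πd⁴/64 = π×54.3⁴/64 = 4.267×10^5 mm⁴
I = 4.267×10^-7 m⁴
Required critical load P_cr = n·P = 2.8 × 145 = 406.0 kN = 4.060×10^5 N
From P_cr = π²EI/(K·L)²:  L = (1/K)·√(π²EI/P_cr) = (1/0.7)·√(π²×7.01×10^10×4.267×10^-7/4.060×10^5)
L = 1.22 m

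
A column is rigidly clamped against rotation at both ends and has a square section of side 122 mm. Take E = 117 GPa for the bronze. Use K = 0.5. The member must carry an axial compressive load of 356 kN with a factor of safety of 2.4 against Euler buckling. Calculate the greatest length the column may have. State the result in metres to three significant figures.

L_max ≈ 9.99 m

I = a⁴/12 = 122⁴/12 = 1.846×10^7 mm⁴
I = 1.846×10^-5 m⁴
Required critical load P_cr = n·P = 2.4 × 356 = 854.4 kN = 8.544×10^5 N
From P_cr = π²EI/(K·L)²:  L = (1/K)·√(π²EI/P_cr) = (1/0.5)·√(π²×1.17×10^11×1.846×10^-5/8.544×10^5)
L = 9.99 m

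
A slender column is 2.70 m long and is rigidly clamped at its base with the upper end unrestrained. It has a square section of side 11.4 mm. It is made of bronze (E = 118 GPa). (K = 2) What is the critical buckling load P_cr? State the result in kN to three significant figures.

I = a⁴/12 = 11.4⁴/12 = 1.407×10^3 mm⁴
I = 1.407×10^3 mm⁴ = 1.407×10^-9 m⁴
Effective length L_e = K·L = 2 × 2.70 = 5.400 m
P_cr = π²EI / L_e² = π² × 118×10⁹ × 1.407×10^-9 / 5.400² = 56.21 N

P_cr ≈ 0.0562 kN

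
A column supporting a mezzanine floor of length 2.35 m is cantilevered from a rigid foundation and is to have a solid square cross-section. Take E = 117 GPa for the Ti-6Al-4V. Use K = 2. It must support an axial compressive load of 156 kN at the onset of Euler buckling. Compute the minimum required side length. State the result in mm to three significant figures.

a ≈ 77.4 mm

L_e = K·L = 2 × 2.35 = 4.700 m
Required I = P_cr·L_e²/(π²E) = 1.560×10^5 × 4.700² / (π² × 1.17×10^11) = 2.984×10^-6 m⁴
I_req = 2.984×10^6 mm⁴
Solid square: I = a⁴/12  ⇒  a = (12I)^(1/4) = (12×2.984×10^6)^(1/4) = 77.4 mm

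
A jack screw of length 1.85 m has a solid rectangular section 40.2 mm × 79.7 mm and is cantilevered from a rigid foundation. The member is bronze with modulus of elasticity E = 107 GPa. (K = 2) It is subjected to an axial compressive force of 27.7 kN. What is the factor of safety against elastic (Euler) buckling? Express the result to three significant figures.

Buckling occurs about the weak axis: I_min = h·b³/12 with b = 40.2 mm (the shorter side).
I_min = 79.7×40.2³/12 = 4.315×10^5 mm⁴
I = 4.315×10^5 mm⁴ = 4.315×10^-7 m⁴
Effective length L_e = K·L = 2 × 1.85 = 3.700 m
P_cr = π²EI / L_e² = π² × 107×10⁹ × 4.315×10^-7 / 3.700² = 3.328×10^4 N
Factor of safety n = P_cr / P = 33.284 / 27.7 = 1.20

n ≈ 1.20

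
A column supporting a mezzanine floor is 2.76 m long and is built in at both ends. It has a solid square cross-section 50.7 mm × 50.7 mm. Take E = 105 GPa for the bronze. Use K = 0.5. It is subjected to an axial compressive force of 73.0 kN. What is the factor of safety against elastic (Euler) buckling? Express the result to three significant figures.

n ≈ 4.10

I = a⁴/12 = 50.7⁴/12 = 5.506×10^5 mm⁴
I = 5.506×10^5 mm⁴ = 5.506×10^-7 m⁴
Effective length L_e = K·L = 0.5 × 2.76 = 1.380 m
P_cr = π²EI / L_e² = π² × 105×10⁹ × 5.506×10^-7 / 1.380² = 2.996×10^5 N
Factor of safety n = P_cr / P = 299.63 / 73.0 = 4.10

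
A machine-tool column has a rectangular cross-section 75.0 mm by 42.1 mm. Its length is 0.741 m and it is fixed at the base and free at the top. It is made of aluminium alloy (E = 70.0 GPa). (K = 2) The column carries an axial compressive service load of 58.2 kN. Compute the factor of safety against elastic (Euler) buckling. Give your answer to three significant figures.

n ≈ 2.52

Buckling occurs about the weak axis: I_min = h·b³/12 with b = 42.1 mm (the shorter side).
I_min = 75.0×42.1³/12 = 4.664×10^5 mm⁴
I = 4.664×10^5 mm⁴ = 4.664×10^-7 m⁴
Effective length L_e = K·L = 2 × 0.741 = 1.482 m
P_cr = π²EI / L_e² = π² × 70.0×10⁹ × 4.664×10^-7 / 1.482² = 1.467×10^5 N
Factor of safety n = P_cr / P = 146.70 / 58.2 = 2.52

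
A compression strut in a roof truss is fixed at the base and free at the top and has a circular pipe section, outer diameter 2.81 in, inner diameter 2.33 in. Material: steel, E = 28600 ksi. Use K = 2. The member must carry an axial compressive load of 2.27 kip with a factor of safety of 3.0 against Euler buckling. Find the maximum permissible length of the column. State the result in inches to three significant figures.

L_max ≈ 129 in

d_o = 2.81 in, d_i = 2.33 in
I = π(d_o⁴ − d_i⁴)/64 = π(2.81⁴ − 2.330⁴)/64 = 1.614 in⁴
Required critical load P_cr = n·P = 3.0 × 2.27 = 6.810 kip = 6.810×10^3 lb
From P_cr = π²EI/(K·L)²:  L = (1/K)·√(π²EI/P_cr) = (1/2)·√(π²×2.86×10^7×1.614/6.810×10^3)
L = 129 in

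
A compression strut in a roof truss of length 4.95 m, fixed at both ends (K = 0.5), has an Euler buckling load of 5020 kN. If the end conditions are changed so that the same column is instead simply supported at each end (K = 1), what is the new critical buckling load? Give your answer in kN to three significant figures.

P_cr ≈ 1260 kN

P_cr ∝ 1/K², so P_cr,new = P_cr,old × (K_old/K_new)² = 5020 × (0.5/1)²
= 5020 × 0.2500 = 1260 kN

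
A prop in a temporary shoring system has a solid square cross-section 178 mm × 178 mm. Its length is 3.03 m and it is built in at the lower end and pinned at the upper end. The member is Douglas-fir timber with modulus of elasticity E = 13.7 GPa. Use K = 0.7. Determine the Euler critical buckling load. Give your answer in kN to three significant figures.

P_cr ≈ 2510 kN

I = a⁴/12 = 178⁴/12 = 8.366×10^7 mm⁴
I = 8.366×10^7 mm⁴ = 8.366×10^-5 m⁴
Effective length L_e = K·L = 0.7 × 3.03 = 2.121 m
P_cr = π²EI / L_e² = π² × 13.7×10⁹ × 8.366×10^-5 / 2.121² = 2.514×10^6 N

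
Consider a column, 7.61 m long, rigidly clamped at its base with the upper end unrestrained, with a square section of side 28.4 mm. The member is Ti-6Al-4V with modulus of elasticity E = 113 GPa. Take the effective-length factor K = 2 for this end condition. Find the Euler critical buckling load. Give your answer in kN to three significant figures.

I = a⁴/12 = 28.4⁴/12 = 5.421×10^4 mm⁴
I = 5.421×10^4 mm⁴ = 5.421×10^-8 m⁴
Effective length L_e = K·L = 2 × 7.61 = 15.22 m
P_cr = π²EI / L_e² = π² × 113×10⁹ × 5.421×10^-8 / 15.22² = 261.0 N

P_cr ≈ 0.261 kN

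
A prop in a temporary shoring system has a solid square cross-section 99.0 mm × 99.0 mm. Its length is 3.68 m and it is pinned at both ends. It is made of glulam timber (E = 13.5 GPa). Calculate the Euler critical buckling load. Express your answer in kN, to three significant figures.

P_cr ≈ 78.8 kN

I = a⁴/12 = 99.0⁴/12 = 8.005×10^6 mm⁴
I = 8.005×10^6 mm⁴ = 8.005×10^-6 m⁴
Effective length L_e = K·L = 1 × 3.68 = 3.680 m
P_cr = π²EI / L_e² = π² × 13.5×10⁹ × 8.005×10^-6 / 3.680² = 7.876×10^4 N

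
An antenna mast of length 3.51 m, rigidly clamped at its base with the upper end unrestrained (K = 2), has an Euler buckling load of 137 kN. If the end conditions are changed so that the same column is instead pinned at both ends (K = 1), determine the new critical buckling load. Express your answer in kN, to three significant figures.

P_cr ≈ 548 kN

P_cr ∝ 1/K², so P_cr,new = P_cr,old × (K_old/K_new)² = 137 × (2/1)²
= 137 × 4.000 = 548 kN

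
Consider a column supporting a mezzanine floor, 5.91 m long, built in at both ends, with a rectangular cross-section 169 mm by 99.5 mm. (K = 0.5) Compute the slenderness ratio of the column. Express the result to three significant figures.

Buckling occurs about the weak axis: I_min = h·b³/12 with b = 99.5 mm (the shorter side).
I_min = 169×99.5³/12 = 1.387×10^7 mm⁴
A = 1.682×10^4 mm²;  r_min = √(I/A) = √(1.387×10^7/1.682×10^4) = 28.72 mm
L_e = K·L = 0.5 × 5.91 m = 2.955 m = 2955.0 mm
λ = L_e / r_min = 2955.0 / 28.72 = 103

λ ≈ 103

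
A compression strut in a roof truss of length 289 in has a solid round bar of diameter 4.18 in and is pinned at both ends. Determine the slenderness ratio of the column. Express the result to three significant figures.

λ ≈ 277

For a solid circle r = d/4 = 4.18/4 = 1.045 in
L_e = K·L = 1 × 289 = 289.0 in
λ = L_e / r_min = 289.00 / 1.045 = 277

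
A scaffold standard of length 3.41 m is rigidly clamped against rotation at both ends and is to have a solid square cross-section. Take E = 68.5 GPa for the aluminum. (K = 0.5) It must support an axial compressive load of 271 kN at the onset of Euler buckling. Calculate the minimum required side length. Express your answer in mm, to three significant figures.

a ≈ 61.2 mm

L_e = K·L = 0.5 × 3.41 = 1.705 m
Required I = P_cr·L_e²/(π²E) = 2.710×10^5 × 1.705² / (π² × 6.85×10^10) = 1.165×10^-6 m⁴
I_req = 1.165×10^6 mm⁴
Solid square: I = a⁴/12  ⇒  a = (12I)^(1/4) = (12×1.165×10^6)^(1/4) = 61.2 mm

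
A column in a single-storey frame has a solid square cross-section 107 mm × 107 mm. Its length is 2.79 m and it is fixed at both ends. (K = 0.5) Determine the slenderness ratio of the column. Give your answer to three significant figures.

For a square r = a/√12 = 107/√12 = 30.89 mm
L_e = K·L = 0.5 × 2.79 m = 1.395 m = 1395.0 mm
λ = L_e / r_min = 1395.0 / 30.89 = 45.2

λ ≈ 45.2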